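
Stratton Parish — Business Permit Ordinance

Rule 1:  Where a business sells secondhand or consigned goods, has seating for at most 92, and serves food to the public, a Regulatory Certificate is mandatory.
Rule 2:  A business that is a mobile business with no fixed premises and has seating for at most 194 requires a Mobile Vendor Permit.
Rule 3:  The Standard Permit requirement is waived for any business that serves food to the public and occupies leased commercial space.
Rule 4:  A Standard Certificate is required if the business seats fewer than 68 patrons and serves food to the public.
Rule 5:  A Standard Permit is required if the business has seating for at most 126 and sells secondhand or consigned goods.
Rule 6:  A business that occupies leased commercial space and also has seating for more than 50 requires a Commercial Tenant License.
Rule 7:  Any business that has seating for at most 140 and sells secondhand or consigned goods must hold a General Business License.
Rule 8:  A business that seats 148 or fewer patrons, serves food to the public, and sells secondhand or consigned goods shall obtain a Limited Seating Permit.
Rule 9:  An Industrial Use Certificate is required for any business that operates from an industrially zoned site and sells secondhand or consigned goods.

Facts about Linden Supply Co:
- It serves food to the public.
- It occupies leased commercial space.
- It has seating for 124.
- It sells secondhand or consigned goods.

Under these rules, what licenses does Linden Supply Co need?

Rule 1: sells secondhand or consigned goods; seating 124 > 92; serves food to the public → Regulatory Certificate not required.
Rule 2: occupies leased commercial space (not: is a mobile business with no fixed premises); seating 124 ≤ 194 → Mobile Vendor Permit not required.
Rule 3: serves food to the public; occupies leased commercial space → exempt from Standard Permit.
Rule 4: seating 124 ≥ 68; serves food to the public → Standard Certificate not required.
Rule 5: seating 124 ≤ 126; sells secondhand or consigned goods → Standard Permit required.
Rule 6: occupies leased commercial space; seating 124 > 50 → Commercial Tenant License required.
Rule 7: seating 124 ≤ 140; sells secondhand or consigned goods → General Business License required.
Rule 8: seating 124 ≤ 148; serves food to the public; sells secondhand or consigned goods → Limited Seating Permit required.
Rule 9: occupies leased commercial space (not: operates from an industrially zoned site); sells secondhand or consigned goods → Industrial Use Certificate not required.

Commercial Tenant License, General Business License, Limited Seating Permit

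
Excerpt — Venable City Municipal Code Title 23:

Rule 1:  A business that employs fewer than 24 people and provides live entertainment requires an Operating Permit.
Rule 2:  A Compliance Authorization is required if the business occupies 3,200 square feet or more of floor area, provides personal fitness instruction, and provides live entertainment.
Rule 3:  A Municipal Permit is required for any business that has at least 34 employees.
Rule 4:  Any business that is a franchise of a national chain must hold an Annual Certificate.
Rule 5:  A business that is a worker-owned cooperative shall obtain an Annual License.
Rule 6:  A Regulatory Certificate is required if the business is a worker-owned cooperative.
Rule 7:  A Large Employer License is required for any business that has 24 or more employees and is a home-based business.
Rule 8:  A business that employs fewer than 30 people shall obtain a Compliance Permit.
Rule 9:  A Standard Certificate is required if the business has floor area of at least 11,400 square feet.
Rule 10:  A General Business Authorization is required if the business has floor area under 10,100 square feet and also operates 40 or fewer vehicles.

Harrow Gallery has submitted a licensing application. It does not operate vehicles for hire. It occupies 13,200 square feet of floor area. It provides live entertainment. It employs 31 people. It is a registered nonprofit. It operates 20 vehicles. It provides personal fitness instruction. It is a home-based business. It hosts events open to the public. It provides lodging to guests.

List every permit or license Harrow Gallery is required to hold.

Rule 1: employees 31 ≥ 24; provides live entertainment → Operating Permit not required.
Rule 2: floor area 13,200 square feet ≥ 3,200 square feet; provides personal fitness instruction; provides live entertainment → Compliance Authorization required.
Rule 3: employees 31 < 34 → Municipal Permit not required.
Rule 4: is a registered nonprofit (not: is a franchise of a national chain) → Annual Certificate not required.
Rule 5: is a registered nonprofit (not: is a worker-owned cooperative) → Annual License not required.
Rule 6: is a registered nonprofit (not: is a worker-owned cooperative) → Regulatory Certificate not required.
Rule 7: employees 31 ≥ 24; is a home-based business → Large Employer License required.
Rule 8: employees 31 ≥ 30 → Compliance Permit not required.
Rule 9: floor area 13,200 square feet ≥ 11,400 square feet → Standard Certificate required.
Rule 10: floor area 13,200 square feet ≥ 10,100 square feet; vehicles 20 ≤ 40 → General Business Authorization not required.

Compliance Authorization, Large Employer License, Standard Certificate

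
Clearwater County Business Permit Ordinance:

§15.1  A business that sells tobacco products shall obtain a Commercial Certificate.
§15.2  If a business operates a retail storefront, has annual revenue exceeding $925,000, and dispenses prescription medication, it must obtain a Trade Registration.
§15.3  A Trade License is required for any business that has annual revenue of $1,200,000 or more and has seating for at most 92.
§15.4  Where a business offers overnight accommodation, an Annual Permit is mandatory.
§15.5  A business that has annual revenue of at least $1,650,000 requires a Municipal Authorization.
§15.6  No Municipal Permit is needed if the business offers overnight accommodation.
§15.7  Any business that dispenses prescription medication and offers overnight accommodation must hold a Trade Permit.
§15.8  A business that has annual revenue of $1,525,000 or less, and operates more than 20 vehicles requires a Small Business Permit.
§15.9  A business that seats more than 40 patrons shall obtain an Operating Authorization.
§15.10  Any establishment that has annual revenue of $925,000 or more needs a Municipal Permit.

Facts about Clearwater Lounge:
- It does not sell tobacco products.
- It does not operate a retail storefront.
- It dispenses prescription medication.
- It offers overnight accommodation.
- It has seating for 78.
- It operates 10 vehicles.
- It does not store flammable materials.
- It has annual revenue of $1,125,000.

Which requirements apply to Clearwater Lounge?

§15.1 does not sell tobacco products → Commercial Certificate not required.
§15.2 does not operate a retail storefront; revenue $1,125,000 > $925,000; dispenses prescription medication → Trade Registration not required.
§15.3 revenue $1,125,000 < $1,200,000; seating 78 ≤ 92 → Trade License not required.
§15.4 offers overnight accommodation → Annual Permit required.
§15.5 revenue $1,125,000 < $1,650,000 → Municipal Authorization not required.
§15.6 offers overnight accommodation → exempt from Municipal Permit.
§15.7 dispenses prescription medication; offers overnight accommodation → Trade Permit required.
§15.8 revenue $1,125,000 ≤ $1,525,000; vehicles 10 ≤ 20 → Small Business Permit not required.
§15.9 seating 78 > 40 → Operating Authorization required.
§15.10 revenue $1,125,000 ≥ $925,000 → Municipal Permit required.

Annual Permit, Operating Authorization, Trade Permit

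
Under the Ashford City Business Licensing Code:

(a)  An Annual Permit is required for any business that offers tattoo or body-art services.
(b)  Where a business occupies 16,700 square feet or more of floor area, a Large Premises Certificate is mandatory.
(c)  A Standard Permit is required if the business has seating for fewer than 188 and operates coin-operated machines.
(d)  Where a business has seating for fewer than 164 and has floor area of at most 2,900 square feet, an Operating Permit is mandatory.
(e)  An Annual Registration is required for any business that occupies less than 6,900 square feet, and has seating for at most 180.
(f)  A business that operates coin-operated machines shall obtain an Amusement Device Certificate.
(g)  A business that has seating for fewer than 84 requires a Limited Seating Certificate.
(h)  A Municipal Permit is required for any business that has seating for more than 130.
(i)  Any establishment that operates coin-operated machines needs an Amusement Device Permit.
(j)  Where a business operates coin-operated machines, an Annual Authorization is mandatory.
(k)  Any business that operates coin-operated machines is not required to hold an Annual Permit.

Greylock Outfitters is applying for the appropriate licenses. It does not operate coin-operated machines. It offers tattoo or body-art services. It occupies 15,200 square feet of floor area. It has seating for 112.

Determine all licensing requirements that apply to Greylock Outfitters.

(a) offers tattoo or body-art services → Annual Permit required.
(b) floor area 15,200 square feet < 16,700 square feet → Large Premises Certificate not required.
(c) seating 112 < 188; does not operate coin-operated machines → Standard Permit not required.
(d) seating 112 < 164; floor area 15,200 square feet > 2,900 square feet → Operating Permit not required.
(e) floor area 15,200 square feet ≥ 6,900 square feet; seating 112 ≤ 180 → Annual Registration not required.
(f) does not operate coin-operated machines → Amusement Device Certificate not required.
(g) seating 112 ≥ 84 → Limited Seating Certificate not required.
(h) seating 112 ≤ 130 → Municipal Permit not required.
(i) does not operate coin-operated machines → Amusement Device Permit not required.
(j) does not operate coin-operated machines → Annual Authorization not required.
(k) does not operate coin-operated machines → Annual Permit exemption does not apply.

Annual Permit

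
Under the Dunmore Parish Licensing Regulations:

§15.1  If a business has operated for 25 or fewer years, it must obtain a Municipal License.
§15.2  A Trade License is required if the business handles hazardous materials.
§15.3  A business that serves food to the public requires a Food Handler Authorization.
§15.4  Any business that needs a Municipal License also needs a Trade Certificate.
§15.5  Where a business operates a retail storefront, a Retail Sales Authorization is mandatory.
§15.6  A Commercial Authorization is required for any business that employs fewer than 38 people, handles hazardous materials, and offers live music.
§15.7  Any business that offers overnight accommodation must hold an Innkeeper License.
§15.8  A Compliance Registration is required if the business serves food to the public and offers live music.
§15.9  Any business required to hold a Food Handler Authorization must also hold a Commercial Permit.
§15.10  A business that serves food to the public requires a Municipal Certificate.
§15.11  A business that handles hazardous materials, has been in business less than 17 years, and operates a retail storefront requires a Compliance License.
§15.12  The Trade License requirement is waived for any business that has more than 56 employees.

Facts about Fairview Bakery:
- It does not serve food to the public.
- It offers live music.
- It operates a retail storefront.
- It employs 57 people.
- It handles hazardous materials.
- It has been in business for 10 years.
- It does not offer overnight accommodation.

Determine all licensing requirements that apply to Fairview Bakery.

§15.1 years in business 10 ≤ 25 → Municipal License required.
§15.2 handles hazardous materials → Trade License required.
§15.3 does not serve food to the public → Food Handler Authorization not required.
§15.4 Municipal License is required → Trade Certificate also required.
§15.5 operates a retail storefront → Retail Sales Authorization required.
§15.6 employees 57 ≥ 38; handles hazardous materials; offers live music → Commercial Authorization not required.
§15.7 does not offer overnight accommodation → Innkeeper License not required.
§15.8 does not serve food to the public; offers live music → Compliance Registration not required.
§15.9 Food Handler Authorization is not required → no effect.
§15.10 does not serve food to the public → Municipal Certificate not required.
§15.11 handles hazardous materials; years in business 10 < 17; operates a retail storefront → Compliance License required.
§15.12 employees 57 > 56 → exempt from Trade License.

Compliance License, Municipal License, Retail Sales Authorization, Trade Certificate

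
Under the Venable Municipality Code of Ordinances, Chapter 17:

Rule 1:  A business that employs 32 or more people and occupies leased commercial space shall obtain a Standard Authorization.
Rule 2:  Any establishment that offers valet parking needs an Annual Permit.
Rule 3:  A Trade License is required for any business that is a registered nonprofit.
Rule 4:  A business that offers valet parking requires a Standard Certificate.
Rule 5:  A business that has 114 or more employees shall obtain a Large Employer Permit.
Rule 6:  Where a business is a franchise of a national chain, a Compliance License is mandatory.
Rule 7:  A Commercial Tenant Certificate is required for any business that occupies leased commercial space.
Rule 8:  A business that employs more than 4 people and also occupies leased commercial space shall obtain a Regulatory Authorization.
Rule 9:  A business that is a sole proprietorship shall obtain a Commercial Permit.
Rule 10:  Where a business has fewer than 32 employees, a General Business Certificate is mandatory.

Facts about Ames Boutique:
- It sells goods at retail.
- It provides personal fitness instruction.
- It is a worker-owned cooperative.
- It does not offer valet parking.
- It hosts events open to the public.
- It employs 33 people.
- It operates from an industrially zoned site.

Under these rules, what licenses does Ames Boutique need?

None

Rule 1: employees 33 ≥ 32; operates from an industrially zoned site (not: occupies leased commercial space) → Standard Authorization not required.
Rule 2: does not offer valet parking → Annual Permit not required.
Rule 3: is a worker-owned cooperative (not: is a registered nonprofit) → Trade License not required.
Rule 4: does not offer valet parking → Standard Certificate not required.
Rule 5: employees 33 < 114 → Large Employer Permit not required.
Rule 6: is a worker-owned cooperative (not: is a franchise of a national chain) → Compliance License not required.
Rule 7: operates from an industrially zoned site (not: occupies leased commercial space) → Commercial Tenant Certificate not required.
Rule 8: employees 33 > 4; operates from an industrially zoned site (not: occupies leased commercial space) → Regulatory Authorization not required.
Rule 9: is a worker-owned cooperative (not: is a sole proprietorship) → Commercial Permit not required.
Rule 10: employees 33 ≥ 32 → General Business Certificate not required.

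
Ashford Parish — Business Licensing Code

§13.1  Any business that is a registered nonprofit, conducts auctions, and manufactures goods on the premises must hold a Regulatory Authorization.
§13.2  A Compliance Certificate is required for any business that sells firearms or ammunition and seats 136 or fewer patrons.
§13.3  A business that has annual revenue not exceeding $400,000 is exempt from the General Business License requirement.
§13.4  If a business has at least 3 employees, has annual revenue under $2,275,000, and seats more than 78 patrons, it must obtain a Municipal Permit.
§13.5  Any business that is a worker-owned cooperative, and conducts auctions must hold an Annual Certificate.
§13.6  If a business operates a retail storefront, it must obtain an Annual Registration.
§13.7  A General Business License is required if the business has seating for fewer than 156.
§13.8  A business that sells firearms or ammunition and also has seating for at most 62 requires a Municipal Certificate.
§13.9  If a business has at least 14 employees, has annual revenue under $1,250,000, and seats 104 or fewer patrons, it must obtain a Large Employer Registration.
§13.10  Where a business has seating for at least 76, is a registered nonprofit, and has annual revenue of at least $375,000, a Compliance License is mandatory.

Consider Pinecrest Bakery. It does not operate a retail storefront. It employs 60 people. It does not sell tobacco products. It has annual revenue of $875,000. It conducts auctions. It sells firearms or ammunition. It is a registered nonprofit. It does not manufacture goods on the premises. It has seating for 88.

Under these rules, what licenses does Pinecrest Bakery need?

§13.1 is a registered nonprofit; conducts auctions; does not manufacture goods on the premises → Regulatory Authorization not required.
§13.2 sells firearms or ammunition; seating 88 ≤ 136 → Compliance Certificate required.
§13.3 revenue $875,000 > $400,000 → General Business License exemption does not apply.
§13.4 employees 60 ≥ 3; revenue $875,000 < $2,275,000; seating 88 > 78 → Municipal Permit required.
§13.5 is a registered nonprofit (not: is a worker-owned cooperative); conducts auctions → Annual Certificate not required.
§13.6 does not operate a retail storefront → Annual Registration not required.
§13.7 seating 88 < 156 → General Business License required.
§13.8 sells firearms or ammunition; seating 88 > 62 → Municipal Certificate not required.
§13.9 employees 60 ≥ 14; revenue $875,000 < $1,250,000; seating 88 ≤ 104 → Large Employer Registration required.
§13.10 seating 88 ≥ 76; is a registered nonprofit; revenue $875,000 ≥ $375,000 → Compliance License required.

Compliance Certificate, Compliance License, General Business License, Large Employer Registration, Municipal Permit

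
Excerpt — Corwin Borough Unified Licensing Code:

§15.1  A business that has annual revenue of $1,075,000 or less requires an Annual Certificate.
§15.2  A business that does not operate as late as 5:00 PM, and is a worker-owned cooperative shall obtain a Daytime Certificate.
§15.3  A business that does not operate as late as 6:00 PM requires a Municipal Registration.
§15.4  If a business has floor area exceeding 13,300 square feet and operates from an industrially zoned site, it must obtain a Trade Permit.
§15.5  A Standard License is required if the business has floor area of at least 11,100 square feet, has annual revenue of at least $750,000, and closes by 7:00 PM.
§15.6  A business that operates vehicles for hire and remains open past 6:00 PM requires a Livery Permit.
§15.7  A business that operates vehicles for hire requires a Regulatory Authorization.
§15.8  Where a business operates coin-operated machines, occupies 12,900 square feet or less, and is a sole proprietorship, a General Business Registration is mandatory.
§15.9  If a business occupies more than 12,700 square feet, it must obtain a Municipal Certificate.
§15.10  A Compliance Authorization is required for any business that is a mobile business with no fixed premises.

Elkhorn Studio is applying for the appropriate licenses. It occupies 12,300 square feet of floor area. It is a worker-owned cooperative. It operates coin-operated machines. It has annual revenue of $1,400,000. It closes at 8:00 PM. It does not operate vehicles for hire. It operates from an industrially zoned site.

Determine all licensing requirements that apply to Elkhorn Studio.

§15.1 revenue $1,400,000 > $1,075,000 → Annual Certificate not required.
§15.2 closes 8:00 PM, after 5:00 PM; is a worker-owned cooperative → Daytime Certificate not required.
§15.3 closes 8:00 PM, after 6:00 PM → Municipal Registration not required.
§15.4 floor area 12,300 square feet ≤ 13,300 square feet; operates from an industrially zoned site → Trade Permit not required.
§15.5 floor area 12,300 square feet ≥ 11,100 square feet; revenue $1,400,000 ≥ $750,000; closes 8:00 PM, after 7:00 PM → Standard License not required.
§15.6 does not operate vehicles for hire; closes 8:00 PM, after 6:00 PM → Livery Permit not required.
§15.7 does not operate vehicles for hire → Regulatory Authorization not required.
§15.8 operates coin-operated machines; floor area 12,300 square feet ≤ 12,900 square feet; is a worker-owned cooperative (not: is a sole proprietorship) → General Business Registration not required.
§15.9 floor area 12,300 square feet ≤ 12,700 square feet → Municipal Certificate not required.
§15.10 operates from an industrially zoned site (not: is a mobile business with no fixed premises) → Compliance Authorization not required.

None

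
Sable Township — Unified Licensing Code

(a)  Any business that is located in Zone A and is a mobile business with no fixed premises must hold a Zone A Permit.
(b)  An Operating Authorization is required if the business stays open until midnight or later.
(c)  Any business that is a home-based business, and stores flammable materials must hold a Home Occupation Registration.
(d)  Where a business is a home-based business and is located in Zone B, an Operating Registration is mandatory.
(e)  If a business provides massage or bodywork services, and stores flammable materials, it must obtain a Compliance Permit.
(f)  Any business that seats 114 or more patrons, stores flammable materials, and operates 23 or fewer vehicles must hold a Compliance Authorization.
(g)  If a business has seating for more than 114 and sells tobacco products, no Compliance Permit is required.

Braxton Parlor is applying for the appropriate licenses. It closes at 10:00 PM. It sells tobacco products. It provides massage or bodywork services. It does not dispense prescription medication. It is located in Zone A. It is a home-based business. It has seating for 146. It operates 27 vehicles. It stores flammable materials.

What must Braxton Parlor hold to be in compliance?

(a) is located in Zone A; is a home-based business (not: is a mobile business with no fixed premises) → Zone A Permit not required.
(b) closes 10:00 PM, at/before midnight → Operating Authorization not required.
(c) is a home-based business; stores flammable materials → Home Occupation Registration required.
(d) is a home-based business; is located in Zone A (not: is located in Zone B) → Operating Registration not required.
(e) provides massage or bodywork services; stores flammable materials → Compliance Permit required.
(f) seating 146 ≥ 114; stores flammable materials; vehicles 27 > 23 → Compliance Authorization not required.
(g) seating 146 > 114; sells tobacco products → exempt from Compliance Permit.

Home Occupation Registration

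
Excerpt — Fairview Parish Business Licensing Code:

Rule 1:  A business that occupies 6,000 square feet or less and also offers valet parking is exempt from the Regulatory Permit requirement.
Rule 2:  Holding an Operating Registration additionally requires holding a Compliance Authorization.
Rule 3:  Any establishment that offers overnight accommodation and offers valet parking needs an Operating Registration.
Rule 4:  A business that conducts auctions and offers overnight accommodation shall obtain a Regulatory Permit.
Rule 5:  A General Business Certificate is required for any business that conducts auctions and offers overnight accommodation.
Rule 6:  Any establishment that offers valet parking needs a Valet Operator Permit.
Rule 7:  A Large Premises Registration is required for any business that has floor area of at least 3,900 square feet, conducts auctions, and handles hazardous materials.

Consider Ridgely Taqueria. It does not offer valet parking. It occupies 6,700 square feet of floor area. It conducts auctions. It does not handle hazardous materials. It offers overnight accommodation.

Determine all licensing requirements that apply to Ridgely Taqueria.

Rule 1: floor area 6,700 square feet > 6,000 square feet; does not offer valet parking → Regulatory Permit exemption does not apply.
Rule 2: Operating Registration is not required → no effect.
Rule 3: offers overnight accommodation; does not offer valet parking → Operating Registration not required.
Rule 4: conducts auctions; offers overnight accommodation → Regulatory Permit required.
Rule 5: conducts auctions; offers overnight accommodation → General Business Certificate required.
Rule 6: does not offer valet parking → Valet Operator Permit not required.
Rule 7: floor area 6,700 square feet ≥ 3,900 square feet; conducts auctions; does not handle hazardous materials → Large Premises Registration not required.

General Business Certificate, Regulatory Permit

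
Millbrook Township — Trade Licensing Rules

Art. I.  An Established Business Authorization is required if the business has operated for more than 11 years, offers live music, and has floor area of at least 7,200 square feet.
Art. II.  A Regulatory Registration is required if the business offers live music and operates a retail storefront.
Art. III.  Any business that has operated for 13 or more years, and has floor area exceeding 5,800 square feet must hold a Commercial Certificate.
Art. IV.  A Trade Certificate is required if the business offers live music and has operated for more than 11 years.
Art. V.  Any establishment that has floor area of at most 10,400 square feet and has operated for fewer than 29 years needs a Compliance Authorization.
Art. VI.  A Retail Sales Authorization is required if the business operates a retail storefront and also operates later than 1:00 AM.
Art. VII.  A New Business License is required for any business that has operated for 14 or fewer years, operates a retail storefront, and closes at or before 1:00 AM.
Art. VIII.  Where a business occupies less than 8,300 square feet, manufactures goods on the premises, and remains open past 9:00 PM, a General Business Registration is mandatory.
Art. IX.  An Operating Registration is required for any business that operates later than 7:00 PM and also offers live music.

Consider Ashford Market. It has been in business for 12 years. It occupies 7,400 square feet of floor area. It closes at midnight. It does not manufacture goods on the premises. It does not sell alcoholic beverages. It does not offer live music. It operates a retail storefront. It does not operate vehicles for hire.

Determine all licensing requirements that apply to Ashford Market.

Compliance Authorization, New Business License

Art. I. years in business 12 > 11; does not offer live music; floor area 7,400 square feet ≥ 7,200 square feet → Established Business Authorization not required.
Art. II. does not offer live music; operates a retail storefront → Regulatory Registration not required.
Art. III. years in business 12 < 13; floor area 7,400 square feet > 5,800 square feet → Commercial Certificate not required.
Art. IV. does not offer live music; years in business 12 > 11 → Trade Certificate not required.
Art. V. floor area 7,400 square feet ≤ 10,400 square feet; years in business 12 < 29 → Compliance Authorization required.
Art. VI. operates a retail storefront; closes midnight, at/before 1:00 AM → Retail Sales Authorization not required.
Art. VII. years in business 12 ≤ 14; operates a retail storefront; closes midnight, at/before 1:00 AM → New Business License required.
Art. VIII. floor area 7,400 square feet < 8,300 square feet; does not manufacture goods on the premises; closes midnight, after 9:00 PM → General Business Registration not required.
Art. IX. closes midnight, after 7:00 PM; does not offer live music → Operating Registration not required.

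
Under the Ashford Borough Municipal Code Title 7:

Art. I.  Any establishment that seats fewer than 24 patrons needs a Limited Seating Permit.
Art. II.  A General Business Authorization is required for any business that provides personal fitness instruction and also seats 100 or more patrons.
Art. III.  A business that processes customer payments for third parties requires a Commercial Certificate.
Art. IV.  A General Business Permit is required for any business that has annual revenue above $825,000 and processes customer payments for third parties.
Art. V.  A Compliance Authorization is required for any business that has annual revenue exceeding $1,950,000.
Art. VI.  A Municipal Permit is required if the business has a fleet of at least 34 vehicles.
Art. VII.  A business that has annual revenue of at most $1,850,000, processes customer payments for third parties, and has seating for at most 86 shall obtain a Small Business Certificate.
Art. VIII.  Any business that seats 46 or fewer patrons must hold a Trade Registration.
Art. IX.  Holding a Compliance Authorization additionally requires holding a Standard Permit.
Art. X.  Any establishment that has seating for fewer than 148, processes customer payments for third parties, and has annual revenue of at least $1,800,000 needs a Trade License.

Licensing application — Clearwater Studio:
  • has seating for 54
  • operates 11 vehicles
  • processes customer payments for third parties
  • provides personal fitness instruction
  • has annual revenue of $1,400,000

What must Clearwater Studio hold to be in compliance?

Art. I. seating 54 ≥ 24 → Limited Seating Permit not required.
Art. II. provides personal fitness instruction; seating 54 < 100 → General Business Authorization not required.
Art. III. processes customer payments for third parties → Commercial Certificate required.
Art. IV. revenue $1,400,000 > $825,000; processes customer payments for third parties → General Business Permit required.
Art. V. revenue $1,400,000 ≤ $1,950,000 → Compliance Authorization not required.
Art. VI. vehicles 11 < 34 → Municipal Permit not required.
Art. VII. revenue $1,400,000 ≤ $1,850,000; processes customer payments for third parties; seating 54 ≤ 86 → Small Business Certificate required.
Art. VIII. seating 54 > 46 → Trade Registration not required.
Art. IX. Compliance Authorization is not required → no effect.
Art. X. seating 54 < 148; processes customer payments for third parties; revenue $1,400,000 < $1,800,000 → Trade License not required.

Commercial Certificate, General Business Permit, Small Business Certificate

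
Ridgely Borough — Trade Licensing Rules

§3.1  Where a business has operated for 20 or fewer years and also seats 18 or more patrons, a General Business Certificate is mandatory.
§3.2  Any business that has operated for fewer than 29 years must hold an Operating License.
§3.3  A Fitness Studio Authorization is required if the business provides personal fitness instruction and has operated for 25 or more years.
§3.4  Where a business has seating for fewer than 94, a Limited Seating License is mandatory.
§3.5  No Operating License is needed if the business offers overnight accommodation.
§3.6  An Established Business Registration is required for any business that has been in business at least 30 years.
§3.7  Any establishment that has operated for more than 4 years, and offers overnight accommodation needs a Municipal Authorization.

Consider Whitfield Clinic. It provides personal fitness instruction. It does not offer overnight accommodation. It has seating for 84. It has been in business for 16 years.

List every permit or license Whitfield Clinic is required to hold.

General Business Certificate, Limited Seating License, Operating License

§3.1 years in business 16 ≤ 20; seating 84 ≥ 18 → General Business Certificate required.
§3.2 years in business 16 < 29 → Operating License required.
§3.3 provides personal fitness instruction; years in business 16 < 25 → Fitness Studio Authorization not required.
§3.4 seating 84 < 94 → Limited Seating License required.
§3.5 does not offer overnight accommodation → Operating License exemption does not apply.
§3.6 years in business 16 < 30 → Established Business Registration not required.
§3.7 years in business 16 > 4; does not offer overnight accommodation → Municipal Authorization not required.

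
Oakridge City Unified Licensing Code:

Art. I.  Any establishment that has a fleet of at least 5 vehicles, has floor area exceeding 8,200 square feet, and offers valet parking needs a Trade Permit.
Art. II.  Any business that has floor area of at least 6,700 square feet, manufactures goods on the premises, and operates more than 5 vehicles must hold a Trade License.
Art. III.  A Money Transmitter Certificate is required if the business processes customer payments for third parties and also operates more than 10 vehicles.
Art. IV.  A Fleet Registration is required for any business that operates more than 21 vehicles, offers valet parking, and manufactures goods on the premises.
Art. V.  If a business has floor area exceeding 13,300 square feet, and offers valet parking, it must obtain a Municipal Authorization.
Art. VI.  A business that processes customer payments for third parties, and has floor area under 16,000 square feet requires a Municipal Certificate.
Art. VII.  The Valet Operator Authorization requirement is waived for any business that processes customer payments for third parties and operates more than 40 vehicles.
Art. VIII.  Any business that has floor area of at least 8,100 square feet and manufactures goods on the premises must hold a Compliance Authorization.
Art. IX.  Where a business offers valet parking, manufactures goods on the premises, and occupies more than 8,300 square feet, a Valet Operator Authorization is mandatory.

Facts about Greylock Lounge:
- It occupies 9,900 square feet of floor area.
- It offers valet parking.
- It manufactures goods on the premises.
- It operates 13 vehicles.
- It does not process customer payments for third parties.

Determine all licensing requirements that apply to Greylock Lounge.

Art. I. vehicles 13 ≥ 5; floor area 9,900 square feet > 8,200 square feet; offers valet parking → Trade Permit required.
Art. II. floor area 9,900 square feet ≥ 6,700 square feet; manufactures goods on the premises; vehicles 13 > 5 → Trade License required.
Art. III. does not process customer payments for third parties; vehicles 13 > 10 → Money Transmitter Certificate not required.
Art. IV. vehicles 13 ≤ 21; offers valet parking; manufactures goods on the premises → Fleet Registration not required.
Art. V. floor area 9,900 square feet ≤ 13,300 square feet; offers valet parking → Municipal Authorization not required.
Art. VI. does not process customer payments for third parties; floor area 9,900 square feet < 16,000 square feet → Municipal Certificate not required.
Art. VII. does not process customer payments for third parties; vehicles 13 ≤ 40 → Valet Operator Authorization exemption does not apply.
Art. VIII. floor area 9,900 square feet ≥ 8,100 square feet; manufactures goods on the premises → Compliance Authorization required.
Art. IX. offers valet parking; manufactures goods on the premises; floor area 9,900 square feet > 8,300 square feet → Valet Operator Authorization required.

Compliance Authorization, Trade License, Trade Permit, Valet Operator Authorization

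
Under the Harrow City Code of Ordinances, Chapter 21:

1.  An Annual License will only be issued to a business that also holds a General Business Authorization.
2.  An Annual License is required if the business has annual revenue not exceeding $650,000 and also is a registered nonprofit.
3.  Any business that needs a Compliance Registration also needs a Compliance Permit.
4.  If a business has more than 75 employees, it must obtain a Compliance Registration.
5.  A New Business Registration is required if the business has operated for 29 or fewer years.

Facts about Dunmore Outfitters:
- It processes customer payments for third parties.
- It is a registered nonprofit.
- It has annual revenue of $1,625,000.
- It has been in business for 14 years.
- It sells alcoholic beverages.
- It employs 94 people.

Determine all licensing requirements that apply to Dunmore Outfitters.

1. Annual License is not required → no effect.
2. revenue $1,625,000 > $650,000; is a registered nonprofit → Annual License not required.
3. Compliance Registration is required → Compliance Permit also required.
4. employees 94 > 75 → Compliance Registration required.
5. years in business 14 ≤ 29 → New Business Registration required.

Compliance Permit, Compliance Registration, New Business Registration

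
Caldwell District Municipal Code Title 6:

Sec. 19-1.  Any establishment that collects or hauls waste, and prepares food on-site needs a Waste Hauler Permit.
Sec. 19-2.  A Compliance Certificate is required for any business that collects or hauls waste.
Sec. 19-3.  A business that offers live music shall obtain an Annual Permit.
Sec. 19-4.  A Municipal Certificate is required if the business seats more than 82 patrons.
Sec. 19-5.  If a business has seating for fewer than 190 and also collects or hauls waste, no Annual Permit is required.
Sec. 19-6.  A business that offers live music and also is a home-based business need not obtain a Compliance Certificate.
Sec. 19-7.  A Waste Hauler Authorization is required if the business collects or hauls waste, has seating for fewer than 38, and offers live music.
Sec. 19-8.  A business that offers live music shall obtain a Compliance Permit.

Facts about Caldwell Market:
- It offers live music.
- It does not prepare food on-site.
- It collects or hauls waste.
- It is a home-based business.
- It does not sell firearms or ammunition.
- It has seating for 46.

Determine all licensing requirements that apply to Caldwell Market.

Compliance Permit

Sec. 19-1. collects or hauls waste; does not prepare food on-site → Waste Hauler Permit not required.
Sec. 19-2. collects or hauls waste → Compliance Certificate required.
Sec. 19-3. offers live music → Annual Permit required.
Sec. 19-4. seating 46 ≤ 82 → Municipal Certificate not required.
Sec. 19-5. seating 46 < 190; collects or hauls waste → exempt from Annual Permit.
Sec. 19-6. offers live music; is a home-based business → exempt from Compliance Certificate.
Sec. 19-7. collects or hauls waste; seating 46 ≥ 38; offers live music → Waste Hauler Authorization not required.
Sec. 19-8. offers live music → Compliance Permit required.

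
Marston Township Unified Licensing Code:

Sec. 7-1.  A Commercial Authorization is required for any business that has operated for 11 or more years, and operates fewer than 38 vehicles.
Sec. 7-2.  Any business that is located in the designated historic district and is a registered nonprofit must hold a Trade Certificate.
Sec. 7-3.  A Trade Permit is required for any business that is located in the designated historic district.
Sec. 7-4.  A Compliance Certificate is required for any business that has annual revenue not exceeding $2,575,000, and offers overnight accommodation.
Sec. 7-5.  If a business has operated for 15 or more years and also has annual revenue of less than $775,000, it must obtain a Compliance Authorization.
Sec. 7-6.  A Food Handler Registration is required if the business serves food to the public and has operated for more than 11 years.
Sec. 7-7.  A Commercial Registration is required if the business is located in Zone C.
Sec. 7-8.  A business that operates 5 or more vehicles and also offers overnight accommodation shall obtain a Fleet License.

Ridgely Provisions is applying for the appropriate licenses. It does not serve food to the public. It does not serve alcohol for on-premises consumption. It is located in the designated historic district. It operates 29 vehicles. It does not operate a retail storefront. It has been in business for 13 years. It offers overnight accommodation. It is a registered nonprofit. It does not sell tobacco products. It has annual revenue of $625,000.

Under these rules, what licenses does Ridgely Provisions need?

Commercial Authorization, Compliance Certificate, Fleet License, Trade Certificate, Trade Permit

Sec. 7-1. years in business 13 ≥ 11; vehicles 29 < 38 → Commercial Authorization required.
Sec. 7-2. is located in the designated historic district; is a registered nonprofit → Trade Certificate required.
Sec. 7-3. is located in the designated historic district → Trade Permit required.
Sec. 7-4. revenue $625,000 ≤ $2,575,000; offers overnight accommodation → Compliance Certificate required.
Sec. 7-5. years in business 13 < 15; revenue $625,000 < $775,000 → Compliance Authorization not required.
Sec. 7-6. does not serve food to the public; years in business 13 > 11 → Food Handler Registration not required.
Sec. 7-7. is located in the designated historic district (not: is located in Zone C) → Commercial Registration not required.
Sec. 7-8. vehicles 29 ≥ 5; offers overnight accommodation → Fleet License required.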